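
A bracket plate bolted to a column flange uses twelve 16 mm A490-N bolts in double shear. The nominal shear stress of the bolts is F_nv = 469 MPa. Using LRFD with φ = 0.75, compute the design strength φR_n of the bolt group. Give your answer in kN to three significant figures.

1700 kN

A_b = π × 16² / 4 = 201.1 mm².
R_n = F_nv · A_b · n · n_s = 469 × 201.1 × 12 × 2 / 1000 = 2263 kN.
Design strength φR_n = 0.75 × 2263 = 1700 kN.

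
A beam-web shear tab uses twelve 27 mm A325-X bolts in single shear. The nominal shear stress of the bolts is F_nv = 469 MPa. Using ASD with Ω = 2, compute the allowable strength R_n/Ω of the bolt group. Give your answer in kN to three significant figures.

A_b = π × 27² / 4 = 572.6 mm².
R_n = F_nv · A_b · n · n_s = 469 × 572.6 × 12 × 1 / 1000 = 3222 kN.
Allowable strength R_n/Ω = 3222 / 2 = 1610 kN.

1610 kN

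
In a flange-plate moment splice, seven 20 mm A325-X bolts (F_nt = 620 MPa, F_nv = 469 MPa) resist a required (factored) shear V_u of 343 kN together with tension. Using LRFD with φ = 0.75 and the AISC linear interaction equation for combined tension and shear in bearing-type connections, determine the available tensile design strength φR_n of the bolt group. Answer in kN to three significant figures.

876 kN

A_b = π·20²/4 = 314.2 mm²; f_rv = 343 × 1000 / (7 × 314.2) = 156 MPa.
F'_nt = 1.3 F_nt − (F_nt / φF_nv) f_rv = 1.3·620 − (620/(0.75·469))·156 = 531.1 MPa, capped at F_nt → F'_nt = 531.1 MPa.
R_n = F'_nt · A_b · n = 531.1 × 314.2 × 7 / 1000 = 1168 kN.
Design strength φR_n = 0.75 × 1168 = 876 kN.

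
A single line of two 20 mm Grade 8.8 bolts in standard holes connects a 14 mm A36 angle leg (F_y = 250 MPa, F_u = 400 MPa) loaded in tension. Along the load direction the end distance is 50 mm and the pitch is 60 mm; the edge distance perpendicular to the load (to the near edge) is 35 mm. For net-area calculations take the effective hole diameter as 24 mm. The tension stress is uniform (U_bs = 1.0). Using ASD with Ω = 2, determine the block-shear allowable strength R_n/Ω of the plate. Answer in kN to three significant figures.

Shear plane L_v = 50 + 1·60 = 110 mm; A_gv = 110 × 14 = 1540 mm².
A_nv = (110 − 1.5·24) × 14 = 1036 mm².
A_nt = (35 − 0.5·24) × 14 = 322 mm².
0.6 F_u A_nv = 248.6 kN; 0.6 F_y A_gv = 231 kN → shear yielding governs the shear term.
R_n = 231 + 1.0 × 400 × 322 / 1000 = 359.8 kN.
Allowable strength R_n/Ω = 359.8 / 2 = 180 kN.

180 kN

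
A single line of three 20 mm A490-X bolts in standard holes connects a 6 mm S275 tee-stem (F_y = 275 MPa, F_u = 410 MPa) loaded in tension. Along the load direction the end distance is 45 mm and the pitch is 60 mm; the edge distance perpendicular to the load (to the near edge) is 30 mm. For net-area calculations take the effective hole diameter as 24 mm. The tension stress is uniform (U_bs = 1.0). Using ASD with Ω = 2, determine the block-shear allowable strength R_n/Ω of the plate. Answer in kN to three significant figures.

Shear plane L_v = 45 + 2·60 = 165 mm; A_gv = 165 × 6 = 990 mm².
A_nv = (165 − 2.5·24) × 6 = 630 mm².
A_nt = (30 − 0.5·24) × 6 = 108 mm².
0.6 F_u A_nv = 155 kN; 0.6 F_y A_gv = 163.3 kN → shear rupture governs the shear term.
R_n = 155 + 1.0 × 410 × 108 / 1000 = 199.3 kN.
Allowable strength R_n/Ω = 199.3 / 2 = 99.6 kN.

99.6 kN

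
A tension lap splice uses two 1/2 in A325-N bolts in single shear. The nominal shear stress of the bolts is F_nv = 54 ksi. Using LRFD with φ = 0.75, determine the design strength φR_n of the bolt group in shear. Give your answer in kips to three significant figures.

A_b = π × 0.5² / 4 = 0.1963 in².
R_n = F_nv · A_b · n · n_s = 54 × 0.1963 × 2 × 1 = 21.21 kips.
Design strength φR_n = 0.75 × 21.21 = 15.9 kips.

15.9 kips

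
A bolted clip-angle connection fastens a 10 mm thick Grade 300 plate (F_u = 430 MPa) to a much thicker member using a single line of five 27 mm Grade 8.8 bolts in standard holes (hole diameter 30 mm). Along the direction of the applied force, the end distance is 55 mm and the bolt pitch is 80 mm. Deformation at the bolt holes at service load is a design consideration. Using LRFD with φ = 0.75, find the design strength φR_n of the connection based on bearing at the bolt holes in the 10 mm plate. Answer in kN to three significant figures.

Per bolt r_n = 1.2 l_c t F_u ≤ 2.4 d t F_u; upper limit = 2.4 × 27 × 10 × 430 / 1000 = 278.6 kN.
Edge bolt: l_c = 55 − 30/2 = 40 mm → 1.2 × 40 × 10 × 430 / 1000 = 206.4 → r_n = 206.4 kN.
Interior bolts: l_c = 80 − 30 = 50 mm → 1.2 × 50 × 10 × 430 / 1000 = 258 → r_n = 258 kN.
R_n = 1 × 206.4 + 4 × 258 = 1238 kN.
Design strength φR_n = 0.75 × 1238 = 929 kN.

929 kN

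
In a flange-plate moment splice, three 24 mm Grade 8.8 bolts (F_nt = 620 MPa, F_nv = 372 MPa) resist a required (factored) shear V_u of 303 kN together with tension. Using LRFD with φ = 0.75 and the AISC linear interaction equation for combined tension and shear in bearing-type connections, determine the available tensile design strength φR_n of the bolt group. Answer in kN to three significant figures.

A_b = π·24²/4 = 452.4 mm²; f_rv = 303 × 1000 / (3 × 452.4) = 223.3 MPa.
F'_nt = 1.3 F_nt − (F_nt / φF_nv) f_rv = 1.3·620 − (620/(0.75·372))·223.3 = 309.9 MPa, capped at F_nt → F'_nt = 309.9 MPa.
R_n = F'_nt · A_b · n = 309.9 × 452.4 × 3 / 1000 = 420.5 kN.
Design strength φR_n = 0.75 × 420.5 = 315 kN.

315 kN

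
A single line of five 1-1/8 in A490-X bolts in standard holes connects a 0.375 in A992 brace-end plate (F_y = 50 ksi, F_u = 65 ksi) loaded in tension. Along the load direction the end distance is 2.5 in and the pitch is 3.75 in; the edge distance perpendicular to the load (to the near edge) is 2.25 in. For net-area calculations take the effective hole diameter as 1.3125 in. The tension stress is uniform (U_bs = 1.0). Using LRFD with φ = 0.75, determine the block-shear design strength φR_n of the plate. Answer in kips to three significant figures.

156 kips

Shear plane L_v = 2.5 + 4·3.75 = 17.5 in; A_gv = 17.5 × 0.375 = 6.562 in².
A_nv = (17.5 − 4.5·1.3125) × 0.375 = 4.348 in².
A_nt = (2.25 − 0.5·1.3125) × 0.375 = 0.5977 in².
0.6 F_u A_nv = 169.6 kips; 0.6 F_y A_gv = 196.9 kips → shear rupture governs the shear term.
R_n = 169.6 + 1.0 × 65 × 0.5977 = 208.4 kips.
Design strength φR_n = 0.75 × 208.4 = 156 kips.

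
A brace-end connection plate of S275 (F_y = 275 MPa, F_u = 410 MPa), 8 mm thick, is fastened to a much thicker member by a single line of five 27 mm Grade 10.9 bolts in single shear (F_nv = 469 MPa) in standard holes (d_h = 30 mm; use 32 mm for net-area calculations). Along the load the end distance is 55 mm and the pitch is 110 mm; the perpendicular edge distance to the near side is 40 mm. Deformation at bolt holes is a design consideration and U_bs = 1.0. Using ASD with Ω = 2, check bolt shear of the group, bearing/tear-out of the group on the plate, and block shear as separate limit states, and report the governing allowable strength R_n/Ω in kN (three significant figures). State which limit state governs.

366 kN (block shear governs)

Bolt shear: A_b = π·27²/4 = 572.6 mm²; R_n = 469 × 572.6 × 5 × 1 / 1000 = 1343 kN → 1343 / 2 = 671 kN.
Bearing: edge l_c = 40, r_n = 157.4 kN; interior l_c = 80, r_n = 212.5 kN; R_n = 157.4 + 4·212.5 = 1008 kN → 504 kN.
Block shear: A_gv = 3960, A_nv = 2808, A_nt = 192 mm²; R_n = min(0.6F_uA_nv, 0.6F_yA_gv) + U_bs·F_u·A_nt = 732.1 kN → 366 kN.
Block shear governs: 366 kN.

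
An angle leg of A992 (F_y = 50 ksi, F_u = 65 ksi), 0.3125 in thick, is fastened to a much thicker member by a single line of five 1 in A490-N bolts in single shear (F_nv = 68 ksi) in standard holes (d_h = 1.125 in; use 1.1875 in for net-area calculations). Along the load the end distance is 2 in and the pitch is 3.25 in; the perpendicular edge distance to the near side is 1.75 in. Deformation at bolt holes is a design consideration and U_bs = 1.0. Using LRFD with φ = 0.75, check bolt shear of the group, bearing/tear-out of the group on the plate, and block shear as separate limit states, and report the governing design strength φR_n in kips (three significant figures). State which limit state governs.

106 kips (block shear governs)

Bolt shear: A_b = π·1²/4 = 0.7854 in²; R_n = 68 × 0.7854 × 5 × 1 = 267 kips → 0.75 × 267 = 200 kips.
Bearing: edge l_c = 1.438, r_n = 35.04 kips; interior l_c = 2.125, r_n = 48.75 kips; R_n = 35.04 + 4·48.75 = 230 kips → 173 kips.
Block shear: A_gv = 4.688, A_nv = 3.018, A_nt = 0.3613 in²; R_n = min(0.6F_uA_nv, 0.6F_yA_gv) + U_bs·F_u·A_nt = 141.2 kips → 106 kips.
Block shear governs: 106 kips.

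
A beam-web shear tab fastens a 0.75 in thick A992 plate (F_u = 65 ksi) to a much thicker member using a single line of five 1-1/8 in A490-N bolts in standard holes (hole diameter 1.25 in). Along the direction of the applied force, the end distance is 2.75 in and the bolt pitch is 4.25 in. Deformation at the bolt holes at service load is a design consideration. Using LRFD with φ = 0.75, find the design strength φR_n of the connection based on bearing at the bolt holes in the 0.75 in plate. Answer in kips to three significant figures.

488 kips

Per bolt r_n = 1.2 l_c t F_u ≤ 2.4 d t F_u; upper limit = 2.4 × 1.125 × 0.75 × 65 = 131.6 kips.
Edge bolt: l_c = 2.75 − 1.25/2 = 2.125 in → 1.2 × 2.125 × 0.75 × 65 = 124.3 → r_n = 124.3 kips.
Interior bolts: l_c = 4.25 − 1.25 = 3 in → 1.2 × 3 × 0.75 × 65 = 175.5 → r_n = 131.6 kips.
R_n = 1 × 124.3 + 4 × 131.6 = 650.8 kips.
Design strength φR_n = 0.75 × 650.8 = 488 kips.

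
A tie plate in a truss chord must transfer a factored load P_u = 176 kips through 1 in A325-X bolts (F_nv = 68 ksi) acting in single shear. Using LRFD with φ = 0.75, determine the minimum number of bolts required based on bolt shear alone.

5 bolts

A_b = π·1²/4 = 0.7854 in².
Per-bolt design strength φR_n = 0.75 × 68 × 0.7854 × 1 = 40.06 kips.
n ≥ 176 / 40.06 = 4.394 → use 5 bolts.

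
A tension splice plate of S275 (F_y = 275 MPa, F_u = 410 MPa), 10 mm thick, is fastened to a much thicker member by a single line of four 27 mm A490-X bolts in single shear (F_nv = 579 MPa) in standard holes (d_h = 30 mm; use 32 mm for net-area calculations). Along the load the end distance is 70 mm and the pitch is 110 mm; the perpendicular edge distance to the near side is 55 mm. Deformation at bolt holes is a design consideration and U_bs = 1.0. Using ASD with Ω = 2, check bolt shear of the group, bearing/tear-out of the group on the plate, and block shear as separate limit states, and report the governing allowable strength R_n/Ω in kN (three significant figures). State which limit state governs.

Bolt shear: A_b = π·27²/4 = 572.6 mm²; R_n = 579 × 572.6 × 4 × 1 / 1000 = 1326 kN → 1326 / 2 = 663 kN.
Bearing: edge l_c = 55, r_n = 265.7 kN; interior l_c = 80, r_n = 265.7 kN; R_n = 265.7 + 3·265.7 = 1063 kN → 531 kN.
Block shear: A_gv = 4000, A_nv = 2880, A_nt = 390 mm²; R_n = min(0.6F_uA_nv, 0.6F_yA_gv) + U_bs·F_u·A_nt = 819.9 kN → 410 kN.
Block shear governs: 410 kN.

410 kN (block shear governs)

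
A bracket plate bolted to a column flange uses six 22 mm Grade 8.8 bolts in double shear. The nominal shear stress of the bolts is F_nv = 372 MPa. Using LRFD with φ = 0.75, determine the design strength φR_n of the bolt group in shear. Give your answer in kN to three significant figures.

A_b = π × 22² / 4 = 380.1 mm².
R_n = F_nv · A_b · n · n_s = 372 × 380.1 × 6 × 2 / 1000 = 1697 kN.
Design strength φR_n = 0.75 × 1697 = 1270 kN.

1270 kN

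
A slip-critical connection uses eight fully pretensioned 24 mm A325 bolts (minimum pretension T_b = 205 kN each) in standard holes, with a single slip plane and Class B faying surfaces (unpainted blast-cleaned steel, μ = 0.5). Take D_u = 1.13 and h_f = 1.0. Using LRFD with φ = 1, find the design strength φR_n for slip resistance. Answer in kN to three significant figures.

927 kN

R_n = μ · D_u · h_f · T_b · n_s · n_b = 0.5 × 1.13 × 1.0 × 205 × 1 × 8 = 926.6 kN.
Design strength φR_n = 1 × 926.6 = 927 kN.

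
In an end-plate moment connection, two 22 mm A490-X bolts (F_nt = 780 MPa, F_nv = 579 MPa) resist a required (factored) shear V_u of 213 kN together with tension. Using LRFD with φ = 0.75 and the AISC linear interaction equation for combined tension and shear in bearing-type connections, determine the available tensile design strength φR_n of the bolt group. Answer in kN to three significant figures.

291 kN

A_b = π·22²/4 = 380.1 mm²; f_rv = 213 × 1000 / (2 × 380.1) = 280.2 MPa.
F'_nt = 1.3 F_nt − (F_nt / φF_nv) f_rv = 1.3·780 − (780/(0.75·579))·280.2 = 510.8 MPa, capped at F_nt → F'_nt = 510.8 MPa.
R_n = F'_nt · A_b · n = 510.8 × 380.1 × 2 / 1000 = 388.3 kN.
Design strength φR_n = 0.75 × 388.3 = 291 kN.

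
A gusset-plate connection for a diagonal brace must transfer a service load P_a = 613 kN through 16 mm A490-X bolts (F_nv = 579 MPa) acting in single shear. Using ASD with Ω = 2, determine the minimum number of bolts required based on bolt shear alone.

A_b = π·16²/4 = 201.1 mm².
Per-bolt allowable strength R_n/Ω = 579 × 201.1 × 1 / 1000 / 2 = 58.21 kN.
n ≥ 613 / 58.21 = 10.53 → use 11 bolts.

11 bolts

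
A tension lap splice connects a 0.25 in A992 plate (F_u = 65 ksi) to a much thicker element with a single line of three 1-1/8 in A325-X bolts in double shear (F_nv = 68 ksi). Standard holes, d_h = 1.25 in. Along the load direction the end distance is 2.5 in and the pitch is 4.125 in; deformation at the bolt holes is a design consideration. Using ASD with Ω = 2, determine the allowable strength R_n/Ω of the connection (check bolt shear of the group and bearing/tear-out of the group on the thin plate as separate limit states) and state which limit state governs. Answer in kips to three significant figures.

Bolt shear: A_b = π·1.125²/4 = 0.994 in²; R_n = 68 × 0.994 × 3 × 2 = 405.6 kips → 405.6 / 2 = 203 kips.
Bearing (1.2 l_c t F_u ≤ 2.4 d t F_u): upper limit = 2.4·1.125·0.25·65 = 43.87 kips.
  Edge l_c = 2.5 − 1.25/2 = 1.875 → r_n = 36.56 kips; interior l_c = 4.125 − 1.25 = 2.875 → r_n = 43.87 kips.
  R_n,bearing = 1·36.56 + 2·43.87 = 124.3 kips → 124.3 / 2 = 62.2 kips.
Bearing governs: 62.2 kips.

62.2 kips (bearing governs)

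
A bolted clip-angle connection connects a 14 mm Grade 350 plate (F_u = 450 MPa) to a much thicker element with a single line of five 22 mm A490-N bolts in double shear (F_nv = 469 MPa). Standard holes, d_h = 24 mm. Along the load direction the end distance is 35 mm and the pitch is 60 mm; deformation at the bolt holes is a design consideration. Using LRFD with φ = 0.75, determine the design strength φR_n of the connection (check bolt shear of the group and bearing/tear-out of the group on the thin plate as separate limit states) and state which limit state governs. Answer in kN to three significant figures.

Bolt shear: A_b = π·22²/4 = 380.1 mm²; R_n = 469 × 380.1 × 5 × 2 / 1000 = 1783 kN → 0.75 × 1783 = 1340 kN.
Bearing (1.2 l_c t F_u ≤ 2.4 d t F_u): upper limit = 2.4·22·14·450 / 1000 = 332.6 kN.
  Edge l_c = 35 − 24/2 = 23 → r_n = 173.9 kN; interior l_c = 60 − 24 = 36 → r_n = 272.2 kN.
  R_n,bearing = 1·173.9 + 4·272.2 = 1263 kN → 0.75 × 1263 = 947 kN.
Bearing governs: 947 kN.

947 kN (bearing governs)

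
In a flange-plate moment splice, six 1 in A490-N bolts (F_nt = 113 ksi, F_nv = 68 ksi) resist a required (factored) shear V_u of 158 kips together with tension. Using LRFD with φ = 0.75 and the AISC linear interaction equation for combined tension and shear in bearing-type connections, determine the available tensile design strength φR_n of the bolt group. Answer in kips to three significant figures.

A_b = π·1²/4 = 0.7854 in²; f_rv = 158 / (6 × 0.7854) = 33.53 ksi.
F'_nt = 1.3 F_nt − (F_nt / φF_nv) f_rv = 1.3·113 − (113/(0.75·68))·33.53 = 72.61 ksi, capped at F_nt → F'_nt = 72.61 ksi.
R_n = F'_nt · A_b · n = 72.61 × 0.7854 × 6 = 342.2 kips.
Design strength φR_n = 0.75 × 342.2 = 257 kips.

257 kips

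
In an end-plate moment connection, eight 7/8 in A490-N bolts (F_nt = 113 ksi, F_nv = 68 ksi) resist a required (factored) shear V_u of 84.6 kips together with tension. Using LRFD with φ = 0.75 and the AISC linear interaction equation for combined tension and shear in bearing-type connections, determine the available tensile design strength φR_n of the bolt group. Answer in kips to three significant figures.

389 kips

A_b = π·0.875²/4 = 0.6013 in²; f_rv = 84.6 / (8 × 0.6013) = 17.59 ksi.
F'_nt = 1.3 F_nt − (F_nt / φF_nv) f_rv = 1.3·113 − (113/(0.75·68))·17.59 = 107.9 ksi, capped at F_nt → F'_nt = 107.9 ksi.
R_n = F'_nt · A_b · n = 107.9 × 0.6013 × 8 = 519.2 kips.
Design strength φR_n = 0.75 × 519.2 = 389 kips.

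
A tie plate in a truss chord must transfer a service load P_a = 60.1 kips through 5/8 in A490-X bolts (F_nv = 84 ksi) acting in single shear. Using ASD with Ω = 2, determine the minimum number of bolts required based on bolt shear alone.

5 bolts

A_b = π·0.625²/4 = 0.3068 in².
Per-bolt allowable strength R_n/Ω = 84 × 0.3068 × 1 / 2 = 12.89 kips.
n ≥ 60.1 / 12.89 = 4.664 → use 5 bolts.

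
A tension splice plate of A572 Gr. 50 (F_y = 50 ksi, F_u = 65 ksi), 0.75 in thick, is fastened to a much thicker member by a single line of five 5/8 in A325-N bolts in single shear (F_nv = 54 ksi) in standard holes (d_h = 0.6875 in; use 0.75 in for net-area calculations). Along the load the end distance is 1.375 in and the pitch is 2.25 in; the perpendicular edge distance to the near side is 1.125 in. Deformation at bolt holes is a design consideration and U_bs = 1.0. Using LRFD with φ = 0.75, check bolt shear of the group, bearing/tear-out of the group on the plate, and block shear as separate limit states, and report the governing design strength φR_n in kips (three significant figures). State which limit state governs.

Bolt shear: A_b = π·0.625²/4 = 0.3068 in²; R_n = 54 × 0.3068 × 5 × 1 = 82.83 kips → 0.75 × 82.83 = 62.1 kips.
Bearing: edge l_c = 1.031, r_n = 60.33 kips; interior l_c = 1.562, r_n = 73.12 kips; R_n = 60.33 + 4·73.12 = 352.8 kips → 265 kips.
Block shear: A_gv = 7.781, A_nv = 5.25, A_nt = 0.5625 in²; R_n = min(0.6F_uA_nv, 0.6F_yA_gv) + U_bs·F_u·A_nt = 241.3 kips → 181 kips.
Bolt shear governs: 62.1 kips.

62.1 kips (bolt shear governs)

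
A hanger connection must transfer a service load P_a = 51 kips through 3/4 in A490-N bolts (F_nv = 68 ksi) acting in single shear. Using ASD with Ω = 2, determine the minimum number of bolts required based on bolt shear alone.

A_b = π·0.75²/4 = 0.4418 in².
Per-bolt allowable strength R_n/Ω = 68 × 0.4418 × 1 / 2 = 15.02 kips.
n ≥ 51 / 15.02 = 3.395 → use 4 bolts.

4 bolts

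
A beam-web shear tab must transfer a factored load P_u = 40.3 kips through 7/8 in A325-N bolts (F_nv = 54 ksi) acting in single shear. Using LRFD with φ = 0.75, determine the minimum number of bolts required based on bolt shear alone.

2 bolts

A_b = π·0.875²/4 = 0.6013 in².
Per-bolt design strength φR_n = 0.75 × 54 × 0.6013 × 1 = 24.35 kips.
n ≥ 40.3 / 24.35 = 1.655 → use 2 bolts.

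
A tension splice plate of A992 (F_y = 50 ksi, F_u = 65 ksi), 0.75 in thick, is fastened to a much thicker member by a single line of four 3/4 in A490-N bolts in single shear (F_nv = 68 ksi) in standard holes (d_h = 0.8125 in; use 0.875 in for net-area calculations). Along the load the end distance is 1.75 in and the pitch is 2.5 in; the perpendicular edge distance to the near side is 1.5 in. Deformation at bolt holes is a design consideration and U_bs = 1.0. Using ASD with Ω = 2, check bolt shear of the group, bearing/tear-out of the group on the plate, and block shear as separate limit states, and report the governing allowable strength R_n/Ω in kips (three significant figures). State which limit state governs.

60.1 kips (bolt shear governs)

Bolt shear: A_b = π·0.75²/4 = 0.4418 in²; R_n = 68 × 0.4418 × 4 × 1 = 120.2 kips → 120.2 / 2 = 60.1 kips.
Bearing: edge l_c = 1.344, r_n = 78.61 kips; interior l_c = 1.688, r_n = 87.75 kips; R_n = 78.61 + 3·87.75 = 341.9 kips → 171 kips.
Block shear: A_gv = 6.938, A_nv = 4.641, A_nt = 0.7969 in²; R_n = min(0.6F_uA_nv, 0.6F_yA_gv) + U_bs·F_u·A_nt = 232.8 kips → 116 kips.
Bolt shear governs: 60.1 kips.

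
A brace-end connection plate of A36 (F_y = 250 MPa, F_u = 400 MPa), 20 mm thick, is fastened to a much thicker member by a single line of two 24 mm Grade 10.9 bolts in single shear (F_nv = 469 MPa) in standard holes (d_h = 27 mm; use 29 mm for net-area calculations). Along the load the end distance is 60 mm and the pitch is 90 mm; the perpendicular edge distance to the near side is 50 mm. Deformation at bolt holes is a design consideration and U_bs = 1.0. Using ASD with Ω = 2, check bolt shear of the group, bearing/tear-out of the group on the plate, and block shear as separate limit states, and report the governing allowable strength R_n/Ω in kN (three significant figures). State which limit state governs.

Bolt shear: A_b = π·24²/4 = 452.4 mm²; R_n = 469 × 452.4 × 2 × 1 / 1000 = 424.3 kN → 424.3 / 2 = 212 kN.
Bearing: edge l_c = 46.5, r_n = 446.4 kN; interior l_c = 63, r_n = 460.8 kN; R_n = 446.4 + 1·460.8 = 907.2 kN → 454 kN.
Block shear: A_gv = 3000, A_nv = 2130, A_nt = 710 mm²; R_n = min(0.6F_uA_nv, 0.6F_yA_gv) + U_bs·F_u·A_nt = 734 kN → 367 kN.
Bolt shear governs: 212 kN.

212 kN (bolt shear governs)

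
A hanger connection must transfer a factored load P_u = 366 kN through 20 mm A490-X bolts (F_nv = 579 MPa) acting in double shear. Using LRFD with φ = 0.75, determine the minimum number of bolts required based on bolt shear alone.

2 bolts

A_b = π·20²/4 = 314.2 mm².
Per-bolt design strength φR_n = 0.75 × 579 × 314.2 × 2 / 1000 = 272.8 kN.
n ≥ 366 / 272.8 = 1.341 → use 2 bolts.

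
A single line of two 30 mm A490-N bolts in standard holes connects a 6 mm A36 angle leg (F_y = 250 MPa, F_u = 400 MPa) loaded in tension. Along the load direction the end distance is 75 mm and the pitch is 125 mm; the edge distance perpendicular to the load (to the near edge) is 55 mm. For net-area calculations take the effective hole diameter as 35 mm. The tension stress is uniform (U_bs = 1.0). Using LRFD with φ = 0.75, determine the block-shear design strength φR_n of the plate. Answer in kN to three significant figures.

Shear plane L_v = 75 + 1·125 = 200 mm; A_gv = 200 × 6 = 1200 mm².
A_nv = (200 − 1.5·35) × 6 = 885 mm².
A_nt = (55 − 0.5·35) × 6 = 225 mm².
0.6 F_u A_nv = 212.4 kN; 0.6 F_y A_gv = 180 kN → shear yielding governs the shear term.
R_n = 180 + 1.0 × 400 × 225 / 1000 = 270 kN.
Design strength φR_n = 0.75 × 270 = 202 kN.

202 kN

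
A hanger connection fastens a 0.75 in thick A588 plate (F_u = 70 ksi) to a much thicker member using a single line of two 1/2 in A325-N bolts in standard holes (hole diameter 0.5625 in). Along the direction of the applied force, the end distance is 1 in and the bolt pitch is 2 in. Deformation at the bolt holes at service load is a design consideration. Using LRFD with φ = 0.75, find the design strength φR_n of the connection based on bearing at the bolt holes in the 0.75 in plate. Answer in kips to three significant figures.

81.2 kips

Per bolt r_n = 1.2 l_c t F_u ≤ 2.4 d t F_u; upper limit = 2.4 × 0.5 × 0.75 × 70 = 63 kips.
Edge bolt: l_c = 1 − 0.5625/2 = 0.7188 in → 1.2 × 0.7188 × 0.75 × 70 = 45.28 → r_n = 45.28 kips.
Interior bolts: l_c = 2 − 0.5625 = 1.438 in → 1.2 × 1.438 × 0.75 × 70 = 90.56 → r_n = 63 kips.
R_n = 1 × 45.28 + 1 × 63 = 108.3 kips.
Design strength φR_n = 0.75 × 108.3 = 81.2 kips.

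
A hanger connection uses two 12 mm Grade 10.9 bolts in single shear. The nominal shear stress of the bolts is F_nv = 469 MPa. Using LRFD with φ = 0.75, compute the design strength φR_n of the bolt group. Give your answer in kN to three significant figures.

A_b = π × 12² / 4 = 113.1 mm².
R_n = F_nv · A_b · n · n_s = 469 × 113.1 × 2 × 1 / 1000 = 106.1 kN.
Design strength φR_n = 0.75 × 106.1 = 79.6 kN.

79.6 kN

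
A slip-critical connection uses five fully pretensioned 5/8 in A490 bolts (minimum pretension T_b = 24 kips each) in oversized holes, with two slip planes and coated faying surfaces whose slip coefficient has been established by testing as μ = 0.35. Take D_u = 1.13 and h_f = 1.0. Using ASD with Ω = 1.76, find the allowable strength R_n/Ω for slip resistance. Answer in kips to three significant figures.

R_n = μ · D_u · h_f · T_b · n_s · n_b = 0.35 × 1.13 × 1.0 × 24 × 2 × 5 = 94.92 kips.
Allowable strength R_n/Ω = 94.92 / 1.76 = 53.9 kips.

53.9 kips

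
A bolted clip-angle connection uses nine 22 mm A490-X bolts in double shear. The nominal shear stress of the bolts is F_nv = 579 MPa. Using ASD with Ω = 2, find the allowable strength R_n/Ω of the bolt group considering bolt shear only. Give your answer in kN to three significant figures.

A_b = π × 22² / 4 = 380.1 mm².
R_n = F_nv · A_b · n · n_s = 579 × 380.1 × 9 × 2 / 1000 = 3962 kN.
Allowable strength R_n/Ω = 3962 / 2 = 1980 kN.

1980 kN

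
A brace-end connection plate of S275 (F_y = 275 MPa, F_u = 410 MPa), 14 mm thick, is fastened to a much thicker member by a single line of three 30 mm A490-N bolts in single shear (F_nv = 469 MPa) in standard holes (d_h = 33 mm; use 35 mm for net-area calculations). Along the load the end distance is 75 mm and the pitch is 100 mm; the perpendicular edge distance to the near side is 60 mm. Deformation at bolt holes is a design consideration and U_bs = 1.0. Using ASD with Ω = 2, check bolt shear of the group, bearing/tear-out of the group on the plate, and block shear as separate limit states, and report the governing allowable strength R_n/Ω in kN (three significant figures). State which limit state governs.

Bolt shear: A_b = π·30²/4 = 706.9 mm²; R_n = 469 × 706.9 × 3 × 1 / 1000 = 994.5 kN → 994.5 / 2 = 497 kN.
Bearing: edge l_c = 58.5, r_n = 402.9 kN; interior l_c = 67, r_n = 413.3 kN; R_n = 402.9 + 2·413.3 = 1230 kN → 615 kN.
Block shear: A_gv = 3850, A_nv = 2625, A_nt = 595 mm²; R_n = min(0.6F_uA_nv, 0.6F_yA_gv) + U_bs·F_u·A_nt = 879.2 kN → 440 kN.
Block shear governs: 440 kN.

440 kN (block shear governs)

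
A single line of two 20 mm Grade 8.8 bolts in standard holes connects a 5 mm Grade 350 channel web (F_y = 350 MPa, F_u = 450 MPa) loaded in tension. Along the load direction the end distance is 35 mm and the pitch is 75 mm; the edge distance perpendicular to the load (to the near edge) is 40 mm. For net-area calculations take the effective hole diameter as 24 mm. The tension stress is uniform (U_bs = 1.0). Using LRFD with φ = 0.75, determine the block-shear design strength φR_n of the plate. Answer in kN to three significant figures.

Shear plane L_v = 35 + 1·75 = 110 mm; A_gv = 110 × 5 = 550 mm².
A_nv = (110 − 1.5·24) × 5 = 370 mm².
A_nt = (40 − 0.5·24) × 5 = 140 mm².
0.6 F_u A_nv = 99.9 kN; 0.6 F_y A_gv = 115.5 kN → shear rupture governs the shear term.
R_n = 99.9 + 1.0 × 450 × 140 / 1000 = 162.9 kN.
Design strength φR_n = 0.75 × 162.9 = 122 kN.

122 kN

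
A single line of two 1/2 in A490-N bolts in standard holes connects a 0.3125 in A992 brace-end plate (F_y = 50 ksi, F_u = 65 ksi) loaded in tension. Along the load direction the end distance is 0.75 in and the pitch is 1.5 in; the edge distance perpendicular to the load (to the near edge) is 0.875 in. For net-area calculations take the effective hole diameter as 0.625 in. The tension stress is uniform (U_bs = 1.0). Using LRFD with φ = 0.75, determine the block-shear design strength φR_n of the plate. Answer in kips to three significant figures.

Shear plane L_v = 0.75 + 1·1.5 = 2.25 in; A_gv = 2.25 × 0.3125 = 0.7031 in².
A_nv = (2.25 − 1.5·0.625) × 0.3125 = 0.4102 in².
A_nt = (0.875 − 0.5·0.625) × 0.3125 = 0.1758 in².
0.6 F_u A_nv = 16 kips; 0.6 F_y A_gv = 21.09 kips → shear rupture governs the shear term.
R_n = 16 + 1.0 × 65 × 0.1758 = 27.42 kips.
Design strength φR_n = 0.75 × 27.42 = 20.6 kips.

20.6 kips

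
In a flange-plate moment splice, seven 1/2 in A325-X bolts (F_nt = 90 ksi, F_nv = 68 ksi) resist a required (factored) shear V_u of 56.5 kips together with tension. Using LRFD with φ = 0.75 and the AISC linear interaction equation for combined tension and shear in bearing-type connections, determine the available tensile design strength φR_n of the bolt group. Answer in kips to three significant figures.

45.8 kips

A_b = π·0.5²/4 = 0.1963 in²; f_rv = 56.5 / (7 × 0.1963) = 41.11 ksi.
F'_nt = 1.3 F_nt − (F_nt / φF_nv) f_rv = 1.3·90 − (90/(0.75·68))·41.11 = 44.46 ksi, capped at F_nt → F'_nt = 44.46 ksi.
R_n = F'_nt · A_b · n = 44.46 × 0.1963 × 7 = 61.1 kips.
Design strength φR_n = 0.75 × 61.1 = 45.8 kips.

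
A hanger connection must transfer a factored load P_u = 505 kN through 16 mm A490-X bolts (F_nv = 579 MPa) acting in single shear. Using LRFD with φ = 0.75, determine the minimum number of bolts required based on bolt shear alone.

6 bolts

A_b = π·16²/4 = 201.1 mm².
Per-bolt design strength φR_n = 0.75 × 579 × 201.1 × 1 / 1000 = 87.31 kN.
n ≥ 505 / 87.31 = 5.784 → use 6 bolts.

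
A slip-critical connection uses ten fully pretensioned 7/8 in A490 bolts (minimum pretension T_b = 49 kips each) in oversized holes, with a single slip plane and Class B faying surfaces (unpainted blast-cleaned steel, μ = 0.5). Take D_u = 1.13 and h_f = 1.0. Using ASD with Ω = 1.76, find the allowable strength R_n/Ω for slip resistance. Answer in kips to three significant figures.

157 kips

R_n = μ · D_u · h_f · T_b · n_s · n_b = 0.5 × 1.13 × 1.0 × 49 × 1 × 10 = 276.8 kips.
Allowable strength R_n/Ω = 276.8 / 1.76 = 157 kips.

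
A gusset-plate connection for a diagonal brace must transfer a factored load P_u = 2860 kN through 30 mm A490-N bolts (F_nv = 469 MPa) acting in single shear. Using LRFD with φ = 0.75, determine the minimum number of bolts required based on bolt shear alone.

A_b = π·30²/4 = 706.9 mm².
Per-bolt design strength φR_n = 0.75 × 469 × 706.9 × 1 / 1000 = 248.6 kN.
n ≥ 2860 / 248.6 = 11.5 → use 12 bolts.

12 bolts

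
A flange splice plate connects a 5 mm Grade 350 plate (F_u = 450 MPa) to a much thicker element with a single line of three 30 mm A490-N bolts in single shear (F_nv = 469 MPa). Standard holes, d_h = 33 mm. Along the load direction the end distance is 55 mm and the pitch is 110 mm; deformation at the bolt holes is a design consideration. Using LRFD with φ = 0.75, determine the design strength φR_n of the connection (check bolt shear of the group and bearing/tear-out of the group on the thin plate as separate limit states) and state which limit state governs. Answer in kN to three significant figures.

321 kN (bearing governs)

Bolt shear: A_b = π·30²/4 = 706.9 mm²; R_n = 469 × 706.9 × 3 × 1 / 1000 = 994.5 kN → 0.75 × 994.5 = 746 kN.
Bearing (1.2 l_c t F_u ≤ 2.4 d t F_u): upper limit = 2.4·30·5·450 / 1000 = 162 kN.
  Edge l_c = 55 − 33/2 = 38.5 → r_n = 103.9 kN; interior l_c = 110 − 33 = 77 → r_n = 162 kN.
  R_n,bearing = 1·103.9 + 2·162 = 427.9 kN → 0.75 × 427.9 = 321 kN.
Bearing governs: 321 kN.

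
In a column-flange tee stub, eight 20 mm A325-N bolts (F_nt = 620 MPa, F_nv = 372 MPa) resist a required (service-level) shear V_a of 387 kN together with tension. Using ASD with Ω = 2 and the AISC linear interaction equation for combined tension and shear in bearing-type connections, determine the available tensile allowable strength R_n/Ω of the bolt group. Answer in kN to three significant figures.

A_b = π·20²/4 = 314.2 mm²; f_rv = 387 × 1000 / (8 × 314.2) = 154 MPa.
F'_nt = 1.3 F_nt − (Ω F_nt / F_nv) f_rv = 1.3·620 − (2·620/372)·154 = 292.7 MPa, capped at F_nt → F'_nt = 292.7 MPa.
R_n = F'_nt · A_b · n = 292.7 × 314.2 × 8 / 1000 = 735.7 kN.
Allowable strength R_n/Ω = 735.7 / 2 = 368 kN.

368 kN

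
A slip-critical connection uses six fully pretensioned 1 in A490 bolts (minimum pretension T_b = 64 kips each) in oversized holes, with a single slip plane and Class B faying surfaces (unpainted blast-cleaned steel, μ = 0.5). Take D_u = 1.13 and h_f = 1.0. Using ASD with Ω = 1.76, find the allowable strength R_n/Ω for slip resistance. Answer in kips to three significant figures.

R_n = μ · D_u · h_f · T_b · n_s · n_b = 0.5 × 1.13 × 1.0 × 64 × 1 × 6 = 217 kips.
Allowable strength R_n/Ω = 217 / 1.76 = 123 kips.

123 kips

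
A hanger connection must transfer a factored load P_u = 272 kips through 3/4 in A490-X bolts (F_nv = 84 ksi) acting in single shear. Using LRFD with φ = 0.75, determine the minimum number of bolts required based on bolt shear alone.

A_b = π·0.75²/4 = 0.4418 in².
Per-bolt design strength φR_n = 0.75 × 84 × 0.4418 × 1 = 27.83 kips.
n ≥ 272 / 27.83 = 9.773 → use 10 bolts.

10 bolts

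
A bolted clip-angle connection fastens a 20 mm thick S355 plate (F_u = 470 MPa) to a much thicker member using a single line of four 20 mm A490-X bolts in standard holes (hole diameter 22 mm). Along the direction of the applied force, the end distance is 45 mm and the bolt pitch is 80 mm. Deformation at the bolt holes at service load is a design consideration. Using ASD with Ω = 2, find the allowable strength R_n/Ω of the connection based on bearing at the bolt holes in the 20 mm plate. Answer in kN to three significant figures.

Per bolt r_n = 1.2 l_c t F_u ≤ 2.4 d t F_u; upper limit = 2.4 × 20 × 20 × 470 / 1000 = 451.2 kN.
Edge bolt: l_c = 45 − 22/2 = 34 mm → 1.2 × 34 × 20 × 470 / 1000 = 383.5 → r_n = 383.5 kN.
Interior bolts: l_c = 80 − 22 = 58 mm → 1.2 × 58 × 20 × 470 / 1000 = 654.2 → r_n = 451.2 kN.
R_n = 1 × 383.5 + 3 × 451.2 = 1737 kN.
Allowable strength R_n/Ω = 1737 / 2 = 869 kN.

869 kN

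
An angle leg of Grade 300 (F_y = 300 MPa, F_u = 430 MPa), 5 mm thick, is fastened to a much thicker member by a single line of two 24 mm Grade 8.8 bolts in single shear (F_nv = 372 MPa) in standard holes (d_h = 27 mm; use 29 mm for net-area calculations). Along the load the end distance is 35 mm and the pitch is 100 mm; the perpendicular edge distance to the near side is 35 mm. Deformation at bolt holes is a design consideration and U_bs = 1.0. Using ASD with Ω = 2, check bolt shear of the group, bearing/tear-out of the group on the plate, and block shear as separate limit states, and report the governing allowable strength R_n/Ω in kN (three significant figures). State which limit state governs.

Bolt shear: A_b = π·24²/4 = 452.4 mm²; R_n = 372 × 452.4 × 2 × 1 / 1000 = 336.6 kN → 336.6 / 2 = 168 kN.
Bearing: edge l_c = 21.5, r_n = 55.47 kN; interior l_c = 73, r_n = 123.8 kN; R_n = 55.47 + 1·123.8 = 179.3 kN → 89.7 kN.
Block shear: A_gv = 675, A_nv = 457.5, A_nt = 102.5 mm²; R_n = min(0.6F_uA_nv, 0.6F_yA_gv) + U_bs·F_u·A_nt = 162.1 kN → 81.1 kN.
Block shear governs: 81.1 kN.

81.1 kN (block shear governs)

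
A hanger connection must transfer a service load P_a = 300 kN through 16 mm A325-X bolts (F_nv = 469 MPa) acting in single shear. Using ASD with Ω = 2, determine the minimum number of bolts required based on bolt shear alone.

A_b = π·16²/4 = 201.1 mm².
Per-bolt allowable strength R_n/Ω = 469 × 201.1 × 1 / 1000 / 2 = 47.15 kN.
n ≥ 300 / 47.15 = 6.363 → use 7 bolts.

7 bolts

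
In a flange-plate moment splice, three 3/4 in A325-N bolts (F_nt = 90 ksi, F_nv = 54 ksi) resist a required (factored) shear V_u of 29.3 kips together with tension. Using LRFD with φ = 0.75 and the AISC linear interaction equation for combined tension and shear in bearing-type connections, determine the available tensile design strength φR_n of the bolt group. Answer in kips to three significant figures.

67.5 kips

A_b = π·0.75²/4 = 0.4418 in²; f_rv = 29.3 / (3 × 0.4418) = 22.11 ksi.
F'_nt = 1.3 F_nt − (F_nt / φF_nv) f_rv = 1.3·90 − (90/(0.75·54))·22.11 = 67.87 ksi, capped at F_nt → F'_nt = 67.87 ksi.
R_n = F'_nt · A_b · n = 67.87 × 0.4418 × 3 = 89.96 kips.
Design strength φR_n = 0.75 × 89.96 = 67.5 kips.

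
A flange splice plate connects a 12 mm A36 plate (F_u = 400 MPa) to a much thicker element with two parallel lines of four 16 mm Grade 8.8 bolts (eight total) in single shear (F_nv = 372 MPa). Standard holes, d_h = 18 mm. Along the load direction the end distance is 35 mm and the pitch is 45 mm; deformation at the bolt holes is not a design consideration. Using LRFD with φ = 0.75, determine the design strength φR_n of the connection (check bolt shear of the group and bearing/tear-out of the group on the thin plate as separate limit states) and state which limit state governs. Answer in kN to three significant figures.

449 kN (bolt shear governs)

Bolt shear: A_b = π·16²/4 = 201.1 mm²; R_n = 372 × 201.1 × 8 × 1 / 1000 = 598.4 kN → 0.75 × 598.4 = 449 kN.
Bearing (1.5 l_c t F_u ≤ 3.0 d t F_u): upper limit = 3.0·16·12·400 / 1000 = 230.4 kN.
  Edge l_c = 35 − 18/2 = 26 → r_n = 187.2 kN; interior l_c = 45 − 18 = 27 → r_n = 194.4 kN.
  R_n,bearing = 2·187.2 + 6·194.4 = 1541 kN → 0.75 × 1541 = 1160 kN.
Bolt shear governs: 449 kN.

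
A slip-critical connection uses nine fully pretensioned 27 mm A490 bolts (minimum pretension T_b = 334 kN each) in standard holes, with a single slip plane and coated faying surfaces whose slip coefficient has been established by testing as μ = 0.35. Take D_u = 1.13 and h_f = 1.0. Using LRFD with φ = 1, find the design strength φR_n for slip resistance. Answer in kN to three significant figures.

1190 kN

R_n = μ · D_u · h_f · T_b · n_s · n_b = 0.35 × 1.13 × 1.0 × 334 × 1 × 9 = 1189 kN.
Design strength φR_n = 1 × 1189 = 1190 kN.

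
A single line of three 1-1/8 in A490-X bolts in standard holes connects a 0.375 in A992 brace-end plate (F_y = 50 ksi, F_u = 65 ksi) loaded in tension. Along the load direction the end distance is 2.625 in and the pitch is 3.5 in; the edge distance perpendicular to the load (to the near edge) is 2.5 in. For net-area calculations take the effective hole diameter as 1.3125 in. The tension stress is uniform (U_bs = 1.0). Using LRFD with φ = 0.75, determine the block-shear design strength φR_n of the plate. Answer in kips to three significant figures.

Shear plane L_v = 2.625 + 2·3.5 = 9.625 in; A_gv = 9.625 × 0.375 = 3.609 in².
A_nv = (9.625 − 2.5·1.3125) × 0.375 = 2.379 in².
A_nt = (2.5 − 0.5·1.3125) × 0.375 = 0.6914 in².
0.6 F_u A_nv = 92.78 kips; 0.6 F_y A_gv = 108.3 kips → shear rupture governs the shear term.
R_n = 92.78 + 1.0 × 65 × 0.6914 = 137.7 kips.
Design strength φR_n = 0.75 × 137.7 = 103 kips.

103 kips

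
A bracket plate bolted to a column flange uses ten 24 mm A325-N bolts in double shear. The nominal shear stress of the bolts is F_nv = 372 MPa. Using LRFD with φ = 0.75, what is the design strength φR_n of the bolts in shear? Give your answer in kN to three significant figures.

A_b = π × 24² / 4 = 452.4 mm².
R_n = F_nv · A_b · n · n_s = 372 × 452.4 × 10 × 2 / 1000 = 3366 kN.
Design strength φR_n = 0.75 × 3366 = 2520 kN.

2520 kN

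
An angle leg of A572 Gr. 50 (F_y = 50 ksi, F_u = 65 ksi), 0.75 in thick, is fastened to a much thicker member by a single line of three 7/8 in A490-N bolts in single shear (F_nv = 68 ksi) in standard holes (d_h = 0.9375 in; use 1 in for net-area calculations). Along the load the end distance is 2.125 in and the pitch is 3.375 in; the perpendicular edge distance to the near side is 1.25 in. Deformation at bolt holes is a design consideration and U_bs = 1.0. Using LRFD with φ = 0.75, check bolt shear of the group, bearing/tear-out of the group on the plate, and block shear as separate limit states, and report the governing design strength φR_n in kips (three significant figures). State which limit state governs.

92 kips (bolt shear governs)

Bolt shear: A_b = π·0.875²/4 = 0.6013 in²; R_n = 68 × 0.6013 × 3 × 1 = 122.7 kips → 0.75 × 122.7 = 92 kips.
Bearing: edge l_c = 1.656, r_n = 96.89 kips; interior l_c = 2.438, r_n = 102.4 kips; R_n = 96.89 + 2·102.4 = 301.6 kips → 226 kips.
Block shear: A_gv = 6.656, A_nv = 4.781, A_nt = 0.5625 in²; R_n = min(0.6F_uA_nv, 0.6F_yA_gv) + U_bs·F_u·A_nt = 223 kips → 167 kips.
Bolt shear governs: 92 kips.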